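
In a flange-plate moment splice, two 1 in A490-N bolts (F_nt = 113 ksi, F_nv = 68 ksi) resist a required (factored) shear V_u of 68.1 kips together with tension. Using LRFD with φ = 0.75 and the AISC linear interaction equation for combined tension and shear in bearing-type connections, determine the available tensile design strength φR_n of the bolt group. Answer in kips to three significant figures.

A_b = π·1²/4 = 0.7854 in²; f_rv = 68.1 / (2 × 0.7854) = 43.35 ksi.
F'_nt = 1.3 F_nt − (F_nt / φF_nv) f_rv = 1.3·113 − (113/(0.75·68))·43.35 = 50.84 ksi, capped at F_nt → F'_nt = 50.84 ksi.
R_n = F'_nt · A_b · n = 50.84 × 0.7854 × 2 = 79.86 kips.
Design strength φR_n = 0.75 × 79.86 = 59.9 kips.

59.9 kips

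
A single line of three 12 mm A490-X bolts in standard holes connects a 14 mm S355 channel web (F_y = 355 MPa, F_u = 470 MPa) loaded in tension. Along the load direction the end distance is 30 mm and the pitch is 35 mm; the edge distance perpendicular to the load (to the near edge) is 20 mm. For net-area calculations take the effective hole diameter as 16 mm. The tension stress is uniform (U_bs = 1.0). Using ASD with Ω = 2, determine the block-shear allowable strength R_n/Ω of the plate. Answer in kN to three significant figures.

Shear plane L_v = 30 + 2·35 = 100 mm; A_gv = 100 × 14 = 1400 mm².
A_nv = (100 − 2.5·16) × 14 = 840 mm².
A_nt = (20 − 0.5·16) × 14 = 168 mm².
0.6 F_u A_nv = 236.9 kN; 0.6 F_y A_gv = 298.2 kN → shear rupture governs the shear term.
R_n = 236.9 + 1.0 × 470 × 168 / 1000 = 315.8 kN.
Allowable strength R_n/Ω = 315.8 / 2 = 158 kN.

158 kN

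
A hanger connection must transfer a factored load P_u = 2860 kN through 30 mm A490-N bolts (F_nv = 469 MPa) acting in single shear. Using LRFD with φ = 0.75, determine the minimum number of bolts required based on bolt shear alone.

A_b = π·30²/4 = 706.9 mm².
Per-bolt design strength φR_n = 0.75 × 469 × 706.9 × 1 / 1000 = 248.6 kN.
n ≥ 2860 / 248.6 = 11.5 → use 12 bolts.

12 bolts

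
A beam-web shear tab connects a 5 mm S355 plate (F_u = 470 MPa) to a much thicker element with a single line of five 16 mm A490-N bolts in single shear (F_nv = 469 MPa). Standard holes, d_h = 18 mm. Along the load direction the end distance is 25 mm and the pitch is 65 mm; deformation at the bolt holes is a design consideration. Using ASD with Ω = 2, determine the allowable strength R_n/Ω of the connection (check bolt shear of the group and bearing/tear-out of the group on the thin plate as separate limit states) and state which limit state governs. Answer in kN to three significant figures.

203 kN (bearing governs)

Bolt shear: A_b = π·16²/4 = 201.1 mm²; R_n = 469 × 201.1 × 5 × 1 / 1000 = 471.5 kN → 471.5 / 2 = 236 kN.
Bearing (1.2 l_c t F_u ≤ 2.4 d t F_u): upper limit = 2.4·16·5·470 / 1000 = 90.24 kN.
  Edge l_c = 25 − 18/2 = 16 → r_n = 45.12 kN; interior l_c = 65 − 18 = 47 → r_n = 90.24 kN.
  R_n,bearing = 1·45.12 + 4·90.24 = 406.1 kN → 406.1 / 2 = 203 kN.
Bearing governs: 203 kN.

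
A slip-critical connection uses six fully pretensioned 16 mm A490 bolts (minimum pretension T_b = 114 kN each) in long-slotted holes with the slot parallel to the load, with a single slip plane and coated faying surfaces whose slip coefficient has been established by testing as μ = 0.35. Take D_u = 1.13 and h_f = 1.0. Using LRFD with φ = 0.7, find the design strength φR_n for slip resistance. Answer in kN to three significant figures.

189 kN

R_n = μ · D_u · h_f · T_b · n_s · n_b = 0.35 × 1.13 × 1.0 × 114 × 1 × 6 = 270.5 kN.
Design strength φR_n = 0.7 × 270.5 = 189 kN.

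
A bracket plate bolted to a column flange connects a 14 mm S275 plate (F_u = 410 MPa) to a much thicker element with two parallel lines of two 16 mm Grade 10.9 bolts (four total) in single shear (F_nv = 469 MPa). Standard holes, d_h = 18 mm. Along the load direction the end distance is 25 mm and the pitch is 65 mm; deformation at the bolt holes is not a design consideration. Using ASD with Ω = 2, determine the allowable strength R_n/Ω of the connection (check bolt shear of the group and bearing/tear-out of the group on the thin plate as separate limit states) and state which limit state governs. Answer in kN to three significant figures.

189 kN (bolt shear governs)

Bolt shear: A_b = π·16²/4 = 201.1 mm²; R_n = 469 × 201.1 × 4 × 1 / 1000 = 377.2 kN → 377.2 / 2 = 189 kN.
Bearing (1.5 l_c t F_u ≤ 3.0 d t F_u): upper limit = 3.0·16·14·410 / 1000 = 275.5 kN.
  Edge l_c = 25 − 18/2 = 16 → r_n = 137.8 kN; interior l_c = 65 − 18 = 47 → r_n = 275.5 kN.
  R_n,bearing = 2·137.8 + 2·275.5 = 826.6 kN → 826.6 / 2 = 413 kN.
Bolt shear governs: 189 kN.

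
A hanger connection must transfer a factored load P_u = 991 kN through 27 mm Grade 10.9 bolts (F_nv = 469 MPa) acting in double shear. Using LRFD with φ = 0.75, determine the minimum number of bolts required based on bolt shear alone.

3 bolts

A_b = π·27²/4 = 572.6 mm².
Per-bolt design strength φR_n = 0.75 × 469 × 572.6 × 2 / 1000 = 402.8 kN.
n ≥ 991 / 402.8 = 2.46 → use 3 bolts.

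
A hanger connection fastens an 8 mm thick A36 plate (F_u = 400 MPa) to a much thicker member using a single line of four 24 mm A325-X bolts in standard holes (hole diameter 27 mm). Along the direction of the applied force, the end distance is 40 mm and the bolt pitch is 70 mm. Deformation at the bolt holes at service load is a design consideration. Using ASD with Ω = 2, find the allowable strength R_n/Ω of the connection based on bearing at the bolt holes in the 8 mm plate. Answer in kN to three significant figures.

299 kN

Per bolt r_n = 1.2 l_c t F_u ≤ 2.4 d t F_u; upper limit = 2.4 × 24 × 8 × 400 / 1000 = 184.3 kN.
Edge bolt: l_c = 40 − 27/2 = 26.5 mm → 1.2 × 26.5 × 8 × 400 / 1000 = 101.8 → r_n = 101.8 kN.
Interior bolts: l_c = 70 − 27 = 43 mm → 1.2 × 43 × 8 × 400 / 1000 = 165.1 → r_n = 165.1 kN.
R_n = 1 × 101.8 + 3 × 165.1 = 597.1 kN.
Allowable strength R_n/Ω = 597.1 / 2 = 299 kN.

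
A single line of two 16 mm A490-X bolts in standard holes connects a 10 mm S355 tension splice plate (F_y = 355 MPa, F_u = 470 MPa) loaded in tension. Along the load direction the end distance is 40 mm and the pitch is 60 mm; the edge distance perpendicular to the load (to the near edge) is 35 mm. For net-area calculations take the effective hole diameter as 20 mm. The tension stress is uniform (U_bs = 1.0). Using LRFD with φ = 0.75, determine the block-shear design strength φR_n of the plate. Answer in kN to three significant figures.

Shear plane L_v = 40 + 1·60 = 100 mm; A_gv = 100 × 10 = 1000 mm².
A_nv = (100 − 1.5·20) × 10 = 700 mm².
A_nt = (35 − 0.5·20) × 10 = 250 mm².
0.6 F_u A_nv = 197.4 kN; 0.6 F_y A_gv = 213 kN → shear rupture governs the shear term.
R_n = 197.4 + 1.0 × 470 × 250 / 1000 = 314.9 kN.
Design strength φR_n = 0.75 × 314.9 = 236 kN.

236 kN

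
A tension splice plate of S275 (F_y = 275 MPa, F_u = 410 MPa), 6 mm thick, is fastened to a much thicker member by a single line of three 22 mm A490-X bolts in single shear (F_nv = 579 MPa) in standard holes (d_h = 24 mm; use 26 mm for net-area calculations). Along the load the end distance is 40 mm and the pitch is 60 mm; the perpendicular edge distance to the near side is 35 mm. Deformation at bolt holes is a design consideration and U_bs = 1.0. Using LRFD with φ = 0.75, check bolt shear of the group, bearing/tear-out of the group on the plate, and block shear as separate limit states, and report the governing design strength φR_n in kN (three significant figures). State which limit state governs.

146 kN (block shear governs)

Bolt shear: A_b = π·22²/4 = 380.1 mm²; R_n = 579 × 380.1 × 3 × 1 / 1000 = 660.3 kN → 0.75 × 660.3 = 495 kN.
Bearing: edge l_c = 28, r_n = 82.66 kN; interior l_c = 36, r_n = 106.3 kN; R_n = 82.66 + 2·106.3 = 295.2 kN → 221 kN.
Block shear: A_gv = 960, A_nv = 570, A_nt = 132 mm²; R_n = min(0.6F_uA_nv, 0.6F_yA_gv) + U_bs·F_u·A_nt = 194.3 kN → 146 kN.
Block shear governs: 146 kN.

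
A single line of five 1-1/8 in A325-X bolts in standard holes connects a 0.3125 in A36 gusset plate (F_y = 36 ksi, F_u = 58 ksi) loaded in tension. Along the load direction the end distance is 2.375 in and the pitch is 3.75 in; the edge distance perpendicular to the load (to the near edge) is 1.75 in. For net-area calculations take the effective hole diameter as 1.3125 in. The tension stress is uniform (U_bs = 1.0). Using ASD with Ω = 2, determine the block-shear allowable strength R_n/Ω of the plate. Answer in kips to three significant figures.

68.6 kips

Shear plane L_v = 2.375 + 4·3.75 = 17.38 in; A_gv = 17.38 × 0.3125 = 5.43 in².
A_nv = (17.38 − 4.5·1.3125) × 0.3125 = 3.584 in².
A_nt = (1.75 − 0.5·1.3125) × 0.3125 = 0.3418 in².
0.6 F_u A_nv = 124.7 kips; 0.6 F_y A_gv = 117.3 kips → shear yielding governs the shear term.
R_n = 117.3 + 1.0 × 58 × 0.3418 = 137.1 kips.
Allowable strength R_n/Ω = 137.1 / 2 = 68.6 kips.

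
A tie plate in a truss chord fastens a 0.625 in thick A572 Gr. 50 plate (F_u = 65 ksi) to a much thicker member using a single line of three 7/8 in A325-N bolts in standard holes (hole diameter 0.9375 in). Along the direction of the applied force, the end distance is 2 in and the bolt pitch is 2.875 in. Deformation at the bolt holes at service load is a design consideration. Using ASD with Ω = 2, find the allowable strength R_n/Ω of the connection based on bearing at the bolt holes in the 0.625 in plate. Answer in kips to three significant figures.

Per bolt r_n = 1.2 l_c t F_u ≤ 2.4 d t F_u; upper limit = 2.4 × 0.875 × 0.625 × 65 = 85.31 kips.
Edge bolt: l_c = 2 − 0.9375/2 = 1.531 in → 1.2 × 1.531 × 0.625 × 65 = 74.65 → r_n = 74.65 kips.
Interior bolts: l_c = 2.875 − 0.9375 = 1.938 in → 1.2 × 1.938 × 0.625 × 65 = 94.45 → r_n = 85.31 kips.
R_n = 1 × 74.65 + 2 × 85.31 = 245.3 kips.
Allowable strength R_n/Ω = 245.3 / 2 = 123 kips.

123 kips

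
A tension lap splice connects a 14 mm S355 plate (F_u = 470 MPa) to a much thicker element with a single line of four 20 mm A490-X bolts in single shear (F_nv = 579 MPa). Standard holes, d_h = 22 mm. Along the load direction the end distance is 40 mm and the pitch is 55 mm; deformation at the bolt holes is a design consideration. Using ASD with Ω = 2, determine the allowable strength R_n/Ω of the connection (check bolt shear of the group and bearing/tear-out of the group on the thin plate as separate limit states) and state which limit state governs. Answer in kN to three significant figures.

364 kN (bolt shear governs)

Bolt shear: A_b = π·20²/4 = 314.2 mm²; R_n = 579 × 314.2 × 4 × 1 / 1000 = 727.6 kN → 727.6 / 2 = 364 kN.
Bearing (1.2 l_c t F_u ≤ 2.4 d t F_u): upper limit = 2.4·20·14·470 / 1000 = 315.8 kN.
  Edge l_c = 40 − 22/2 = 29 → r_n = 229 kN; interior l_c = 55 − 22 = 33 → r_n = 260.6 kN.
  R_n,bearing = 1·229 + 3·260.6 = 1011 kN → 1011 / 2 = 505 kN.
Bolt shear governs: 364 kN.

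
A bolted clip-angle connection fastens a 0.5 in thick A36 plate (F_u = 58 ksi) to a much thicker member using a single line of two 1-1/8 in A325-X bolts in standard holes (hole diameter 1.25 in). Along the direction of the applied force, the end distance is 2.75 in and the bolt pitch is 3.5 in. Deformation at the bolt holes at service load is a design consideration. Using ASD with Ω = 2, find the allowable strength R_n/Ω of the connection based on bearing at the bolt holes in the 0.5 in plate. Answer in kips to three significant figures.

Per bolt r_n = 1.2 l_c t F_u ≤ 2.4 d t F_u; upper limit = 2.4 × 1.125 × 0.5 × 58 = 78.3 kips.
Edge bolt: l_c = 2.75 − 1.25/2 = 2.125 in → 1.2 × 2.125 × 0.5 × 58 = 73.95 → r_n = 73.95 kips.
Interior bolts: l_c = 3.5 − 1.25 = 2.25 in → 1.2 × 2.25 × 0.5 × 58 = 78.3 → r_n = 78.3 kips.
R_n = 1 × 73.95 + 1 × 78.3 = 152.2 kips.
Allowable strength R_n/Ω = 152.2 / 2 = 76.1 kips.

76.1 kips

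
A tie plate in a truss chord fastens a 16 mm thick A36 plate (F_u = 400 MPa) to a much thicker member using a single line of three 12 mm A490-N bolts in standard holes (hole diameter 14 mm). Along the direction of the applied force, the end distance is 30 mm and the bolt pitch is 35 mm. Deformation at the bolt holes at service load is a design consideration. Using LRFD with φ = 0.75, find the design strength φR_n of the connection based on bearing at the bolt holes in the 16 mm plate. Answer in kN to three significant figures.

374 kN

Per bolt r_n = 1.2 l_c t F_u ≤ 2.4 d t F_u; upper limit = 2.4 × 12 × 16 × 400 / 1000 = 184.3 kN.
Edge bolt: l_c = 30 − 14/2 = 23 mm → 1.2 × 23 × 16 × 400 / 1000 = 176.6 → r_n = 176.6 kN.
Interior bolts: l_c = 35 − 14 = 21 mm → 1.2 × 21 × 16 × 400 / 1000 = 161.3 → r_n = 161.3 kN.
R_n = 1 × 176.6 + 2 × 161.3 = 499.2 kN.
Design strength φR_n = 0.75 × 499.2 = 374 kN.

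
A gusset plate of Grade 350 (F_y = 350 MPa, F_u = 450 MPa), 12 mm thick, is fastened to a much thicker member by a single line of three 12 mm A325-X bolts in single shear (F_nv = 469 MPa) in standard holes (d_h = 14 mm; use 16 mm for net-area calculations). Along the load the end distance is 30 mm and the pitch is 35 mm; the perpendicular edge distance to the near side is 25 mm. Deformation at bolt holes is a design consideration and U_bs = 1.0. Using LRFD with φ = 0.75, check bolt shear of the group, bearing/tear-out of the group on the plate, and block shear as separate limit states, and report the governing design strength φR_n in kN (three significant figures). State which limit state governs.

Bolt shear: A_b = π·12²/4 = 113.1 mm²; R_n = 469 × 113.1 × 3 × 1 / 1000 = 159.1 kN → 0.75 × 159.1 = 119 kN.
Bearing: edge l_c = 23, r_n = 149 kN; interior l_c = 21, r_n = 136.1 kN; R_n = 149 + 2·136.1 = 421.2 kN → 316 kN.
Block shear: A_gv = 1200, A_nv = 720, A_nt = 204 mm²; R_n = min(0.6F_uA_nv, 0.6F_yA_gv) + U_bs·F_u·A_nt = 286.2 kN → 215 kN.
Bolt shear governs: 119 kN.

119 kN (bolt shear governs)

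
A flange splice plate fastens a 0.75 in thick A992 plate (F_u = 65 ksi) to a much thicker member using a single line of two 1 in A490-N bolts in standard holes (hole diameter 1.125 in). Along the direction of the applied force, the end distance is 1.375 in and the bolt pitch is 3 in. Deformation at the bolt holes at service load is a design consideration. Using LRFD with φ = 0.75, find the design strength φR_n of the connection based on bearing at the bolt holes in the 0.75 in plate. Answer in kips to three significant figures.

Per bolt r_n = 1.2 l_c t F_u ≤ 2.4 d t F_u; upper limit = 2.4 × 1 × 0.75 × 65 = 117 kips.
Edge bolt: l_c = 1.375 − 1.125/2 = 0.8125 in → 1.2 × 0.8125 × 0.75 × 65 = 47.53 → r_n = 47.53 kips.
Interior bolts: l_c = 3 − 1.125 = 1.875 in → 1.2 × 1.875 × 0.75 × 65 = 109.7 → r_n = 109.7 kips.
R_n = 1 × 47.53 + 1 × 109.7 = 157.2 kips.
Design strength φR_n = 0.75 × 157.2 = 118 kips.

118 kips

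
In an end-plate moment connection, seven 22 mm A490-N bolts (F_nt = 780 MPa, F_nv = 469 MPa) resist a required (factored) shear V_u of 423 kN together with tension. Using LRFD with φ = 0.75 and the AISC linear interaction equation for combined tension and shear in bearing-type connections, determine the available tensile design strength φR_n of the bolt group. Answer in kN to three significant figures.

A_b = π·22²/4 = 380.1 mm²; f_rv = 423 × 1000 / (7 × 380.1) = 159 MPa.
F'_nt = 1.3 F_nt − (F_nt / φF_nv) f_rv = 1.3·780 − (780/(0.75·469))·159 = 661.5 MPa, capped at F_nt → F'_nt = 661.5 MPa.
R_n = F'_nt · A_b · n = 661.5 × 380.1 × 7 / 1000 = 1760 kN.
Design strength φR_n = 0.75 × 1760 = 1320 kN.

1320 kN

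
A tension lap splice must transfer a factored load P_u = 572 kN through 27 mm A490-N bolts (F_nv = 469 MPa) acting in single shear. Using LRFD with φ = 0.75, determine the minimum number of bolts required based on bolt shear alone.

3 bolts

A_b = π·27²/4 = 572.6 mm².
Per-bolt design strength φR_n = 0.75 × 469 × 572.6 × 1 / 1000 = 201.4 kN.
n ≥ 572 / 201.4 = 2.84 → use 3 bolts.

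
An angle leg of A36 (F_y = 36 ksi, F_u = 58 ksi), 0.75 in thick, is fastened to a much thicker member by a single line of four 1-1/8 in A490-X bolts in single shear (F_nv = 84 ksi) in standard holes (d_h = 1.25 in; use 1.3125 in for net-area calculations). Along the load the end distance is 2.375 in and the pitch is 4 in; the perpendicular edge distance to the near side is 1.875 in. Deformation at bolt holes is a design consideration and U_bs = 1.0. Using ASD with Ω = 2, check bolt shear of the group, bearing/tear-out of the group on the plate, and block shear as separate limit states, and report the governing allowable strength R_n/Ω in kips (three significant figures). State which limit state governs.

Bolt shear: A_b = π·1.125²/4 = 0.994 in²; R_n = 84 × 0.994 × 4 × 1 = 334 kips → 334 / 2 = 167 kips.
Bearing: edge l_c = 1.75, r_n = 91.35 kips; interior l_c = 2.75, r_n = 117.4 kips; R_n = 91.35 + 3·117.4 = 443.7 kips → 222 kips.
Block shear: A_gv = 10.78, A_nv = 7.336, A_nt = 0.9141 in²; R_n = min(0.6F_uA_nv, 0.6F_yA_gv) + U_bs·F_u·A_nt = 285.9 kips → 143 kips.
Block shear governs: 143 kips.

143 kips (block shear governs)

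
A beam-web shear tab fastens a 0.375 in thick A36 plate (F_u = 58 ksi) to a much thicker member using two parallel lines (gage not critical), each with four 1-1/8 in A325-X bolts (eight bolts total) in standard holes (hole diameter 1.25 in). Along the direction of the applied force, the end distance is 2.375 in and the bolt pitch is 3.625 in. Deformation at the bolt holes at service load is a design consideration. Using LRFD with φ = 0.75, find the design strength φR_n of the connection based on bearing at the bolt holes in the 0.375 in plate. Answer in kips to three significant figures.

333 kips

Per bolt r_n = 1.2 l_c t F_u ≤ 2.4 d t F_u; upper limit = 2.4 × 1.125 × 0.375 × 58 = 58.72 kips.
Edge bolt: l_c = 2.375 − 1.25/2 = 1.75 in → 1.2 × 1.75 × 0.375 × 58 = 45.68 → r_n = 45.68 kips.
Interior bolts: l_c = 3.625 − 1.25 = 2.375 in → 1.2 × 2.375 × 0.375 × 58 = 61.99 → r_n = 58.72 kips.
R_n = 2 × 45.68 + 6 × 58.72 = 443.7 kips.
Design strength φR_n = 0.75 × 443.7 = 333 kips.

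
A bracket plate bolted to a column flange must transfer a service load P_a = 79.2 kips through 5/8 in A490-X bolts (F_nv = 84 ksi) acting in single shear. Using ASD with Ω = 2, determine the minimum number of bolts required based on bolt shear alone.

A_b = π·0.625²/4 = 0.3068 in².
Per-bolt allowable strength R_n/Ω = 84 × 0.3068 × 1 / 2 = 12.89 kips.
n ≥ 79.2 / 12.89 = 6.146 → use 7 bolts.

7 bolts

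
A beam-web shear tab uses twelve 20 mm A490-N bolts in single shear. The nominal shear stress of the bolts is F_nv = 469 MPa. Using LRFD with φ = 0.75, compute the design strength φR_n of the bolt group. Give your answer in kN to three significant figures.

A_b = π × 20² / 4 = 314.2 mm².
R_n = F_nv · A_b · n · n_s = 469 × 314.2 × 12 × 1 / 1000 = 1768 kN.
Design strength φR_n = 0.75 × 1768 = 1330 kN.

1330 kN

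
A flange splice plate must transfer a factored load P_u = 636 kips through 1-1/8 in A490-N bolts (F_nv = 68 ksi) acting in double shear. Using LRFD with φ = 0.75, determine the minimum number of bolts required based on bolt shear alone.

A_b = π·1.125²/4 = 0.994 in².
Per-bolt design strength φR_n = 0.75 × 68 × 0.994 × 2 = 101.4 kips.
n ≥ 636 / 101.4 = 6.273 → use 7 bolts.

7 bolts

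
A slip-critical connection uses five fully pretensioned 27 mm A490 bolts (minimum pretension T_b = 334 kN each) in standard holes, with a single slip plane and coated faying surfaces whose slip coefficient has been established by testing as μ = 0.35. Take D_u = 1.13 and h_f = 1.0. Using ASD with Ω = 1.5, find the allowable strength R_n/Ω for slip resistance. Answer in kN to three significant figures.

R_n = μ · D_u · h_f · T_b · n_s · n_b = 0.35 × 1.13 × 1.0 × 334 × 1 × 5 = 660.5 kN.
Allowable strength R_n/Ω = 660.5 / 1.5 = 440 kN.

440 kN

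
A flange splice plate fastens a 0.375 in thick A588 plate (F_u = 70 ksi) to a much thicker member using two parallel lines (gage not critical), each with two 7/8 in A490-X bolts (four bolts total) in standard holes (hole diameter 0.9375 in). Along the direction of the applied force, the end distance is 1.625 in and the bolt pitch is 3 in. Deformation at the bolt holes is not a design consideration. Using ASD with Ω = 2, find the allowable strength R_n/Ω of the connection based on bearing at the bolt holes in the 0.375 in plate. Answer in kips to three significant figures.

114 kips

Per bolt r_n = 1.5 l_c t F_u ≤ 3.0 d t F_u; upper limit = 3.0 × 0.875 × 0.375 × 70 = 68.91 kips.
Edge bolt: l_c = 1.625 − 0.9375/2 = 1.156 in → 1.5 × 1.156 × 0.375 × 70 = 45.53 → r_n = 45.53 kips.
Interior bolts: l_c = 3 − 0.9375 = 2.062 in → 1.5 × 2.062 × 0.375 × 70 = 81.21 → r_n = 68.91 kips.
R_n = 2 × 45.53 + 2 × 68.91 = 228.9 kips.
Allowable strength R_n/Ω = 228.9 / 2 = 114 kips.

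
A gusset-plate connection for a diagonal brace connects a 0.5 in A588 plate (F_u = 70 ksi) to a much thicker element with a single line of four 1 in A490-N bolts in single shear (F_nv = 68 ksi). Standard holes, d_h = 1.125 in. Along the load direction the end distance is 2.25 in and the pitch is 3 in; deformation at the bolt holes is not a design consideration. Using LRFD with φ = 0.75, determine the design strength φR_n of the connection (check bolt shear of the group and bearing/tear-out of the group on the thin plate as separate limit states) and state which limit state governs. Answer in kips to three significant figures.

Bolt shear: A_b = π·1²/4 = 0.7854 in²; R_n = 68 × 0.7854 × 4 × 1 = 213.6 kips → 0.75 × 213.6 = 160 kips.
Bearing (1.5 l_c t F_u ≤ 3.0 d t F_u): upper limit = 3.0·1·0.5·70 = 105 kips.
  Edge l_c = 2.25 − 1.125/2 = 1.688 → r_n = 88.59 kips; interior l_c = 3 − 1.125 = 1.875 → r_n = 98.44 kips.
  R_n,bearing = 1·88.59 + 3·98.44 = 383.9 kips → 0.75 × 383.9 = 288 kips.
Bolt shear governs: 160 kips.

160 kips (bolt shear governs)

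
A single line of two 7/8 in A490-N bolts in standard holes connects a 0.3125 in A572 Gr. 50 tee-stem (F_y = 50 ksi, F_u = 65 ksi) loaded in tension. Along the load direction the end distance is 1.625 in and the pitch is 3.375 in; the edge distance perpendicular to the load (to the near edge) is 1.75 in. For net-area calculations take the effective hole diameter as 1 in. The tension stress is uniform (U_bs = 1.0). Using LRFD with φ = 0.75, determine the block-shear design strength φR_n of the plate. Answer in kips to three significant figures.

51 kips

Shear plane L_v = 1.625 + 1·3.375 = 5 in; A_gv = 5 × 0.3125 = 1.562 in².
A_nv = (5 − 1.5·1) × 0.3125 = 1.094 in².
A_nt = (1.75 − 0.5·1) × 0.3125 = 0.3906 in².
0.6 F_u A_nv = 42.66 kips; 0.6 F_y A_gv = 46.88 kips → shear rupture governs the shear term.
R_n = 42.66 + 1.0 × 65 × 0.3906 = 68.05 kips.
Design strength φR_n = 0.75 × 68.05 = 51 kips.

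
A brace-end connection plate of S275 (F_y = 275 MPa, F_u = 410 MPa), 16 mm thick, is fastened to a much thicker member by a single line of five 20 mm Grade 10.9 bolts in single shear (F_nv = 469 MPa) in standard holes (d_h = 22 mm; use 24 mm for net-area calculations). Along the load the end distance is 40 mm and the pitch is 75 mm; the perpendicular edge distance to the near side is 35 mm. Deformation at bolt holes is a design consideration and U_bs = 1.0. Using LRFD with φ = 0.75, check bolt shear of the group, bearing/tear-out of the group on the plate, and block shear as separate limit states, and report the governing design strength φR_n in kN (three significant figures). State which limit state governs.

553 kN (bolt shear governs)

Bolt shear: A_b = π·20²/4 = 314.2 mm²; R_n = 469 × 314.2 × 5 × 1 / 1000 = 736.7 kN → 0.75 × 736.7 = 553 kN.
Bearing: edge l_c = 29, r_n = 228.3 kN; interior l_c = 53, r_n = 314.9 kN; R_n = 228.3 + 4·314.9 = 1488 kN → 1120 kN.
Block shear: A_gv = 5440, A_nv = 3712, A_nt = 368 mm²; R_n = min(0.6F_uA_nv, 0.6F_yA_gv) + U_bs·F_u·A_nt = 1048 kN → 786 kN.
Bolt shear governs: 553 kN.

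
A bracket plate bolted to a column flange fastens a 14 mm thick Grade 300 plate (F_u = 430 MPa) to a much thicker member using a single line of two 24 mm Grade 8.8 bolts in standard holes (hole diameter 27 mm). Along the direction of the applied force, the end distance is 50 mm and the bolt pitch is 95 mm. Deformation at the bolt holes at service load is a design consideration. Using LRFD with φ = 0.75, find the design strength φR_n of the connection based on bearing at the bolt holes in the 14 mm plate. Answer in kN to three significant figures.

Per bolt r_n = 1.2 l_c t F_u ≤ 2.4 d t F_u; upper limit = 2.4 × 24 × 14 × 430 / 1000 = 346.8 kN.
Edge bolt: l_c = 50 − 27/2 = 36.5 mm → 1.2 × 36.5 × 14 × 430 / 1000 = 263.7 → r_n = 263.7 kN.
Interior bolts: l_c = 95 − 27 = 68 mm → 1.2 × 68 × 14 × 430 / 1000 = 491.2 → r_n = 346.8 kN.
R_n = 1 × 263.7 + 1 × 346.8 = 610.4 kN.
Design strength φR_n = 0.75 × 610.4 = 458 kN.

458 kN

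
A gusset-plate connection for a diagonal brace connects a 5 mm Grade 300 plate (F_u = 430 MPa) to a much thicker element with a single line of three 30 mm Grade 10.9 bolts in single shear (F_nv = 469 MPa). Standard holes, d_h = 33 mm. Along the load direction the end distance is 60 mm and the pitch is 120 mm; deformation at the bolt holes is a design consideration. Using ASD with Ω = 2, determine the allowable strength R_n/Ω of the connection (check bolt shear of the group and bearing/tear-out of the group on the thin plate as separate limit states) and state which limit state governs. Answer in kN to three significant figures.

211 kN (bearing governs)

Bolt shear: A_b = π·30²/4 = 706.9 mm²; R_n = 469 × 706.9 × 3 × 1 / 1000 = 994.5 kN → 994.5 / 2 = 497 kN.
Bearing (1.2 l_c t F_u ≤ 2.4 d t F_u): upper limit = 2.4·30·5·430 / 1000 = 154.8 kN.
  Edge l_c = 60 − 33/2 = 43.5 → r_n = 112.2 kN; interior l_c = 120 − 33 = 87 → r_n = 154.8 kN.
  R_n,bearing = 1·112.2 + 2·154.8 = 421.8 kN → 421.8 / 2 = 211 kN.
Bearing governs: 211 kN.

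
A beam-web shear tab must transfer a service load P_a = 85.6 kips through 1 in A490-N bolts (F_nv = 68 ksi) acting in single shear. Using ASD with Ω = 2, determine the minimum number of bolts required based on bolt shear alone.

4 bolts

A_b = π·1²/4 = 0.7854 in².
Per-bolt allowable strength R_n/Ω = 68 × 0.7854 × 1 / 2 = 26.7 kips.
n ≥ 85.6 / 26.7 = 3.206 → use 4 bolts.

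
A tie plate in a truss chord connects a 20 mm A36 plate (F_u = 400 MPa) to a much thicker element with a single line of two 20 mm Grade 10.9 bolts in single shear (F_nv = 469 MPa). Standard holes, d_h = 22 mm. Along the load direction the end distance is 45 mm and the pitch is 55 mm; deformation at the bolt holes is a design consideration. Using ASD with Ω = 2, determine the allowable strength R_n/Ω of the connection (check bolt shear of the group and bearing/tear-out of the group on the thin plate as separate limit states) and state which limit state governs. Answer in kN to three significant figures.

147 kN (bolt shear governs)

Bolt shear: A_b = π·20²/4 = 314.2 mm²; R_n = 469 × 314.2 × 2 × 1 / 1000 = 294.7 kN → 294.7 / 2 = 147 kN.
Bearing (1.2 l_c t F_u ≤ 2.4 d t F_u): upper limit = 2.4·20·20·400 / 1000 = 384 kN.
  Edge l_c = 45 − 22/2 = 34 → r_n = 326.4 kN; interior l_c = 55 − 22 = 33 → r_n = 316.8 kN.
  R_n,bearing = 1·326.4 + 1·316.8 = 643.2 kN → 643.2 / 2 = 322 kN.
Bolt shear governs: 147 kN.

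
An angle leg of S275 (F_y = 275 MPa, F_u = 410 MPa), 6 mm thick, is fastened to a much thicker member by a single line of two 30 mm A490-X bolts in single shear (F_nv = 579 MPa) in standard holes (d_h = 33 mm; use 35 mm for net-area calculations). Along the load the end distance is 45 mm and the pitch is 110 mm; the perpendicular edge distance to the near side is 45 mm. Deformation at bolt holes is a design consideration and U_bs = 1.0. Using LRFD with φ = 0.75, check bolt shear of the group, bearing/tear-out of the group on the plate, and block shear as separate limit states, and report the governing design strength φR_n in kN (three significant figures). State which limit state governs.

Bolt shear: A_b = π·30²/4 = 706.9 mm²; R_n = 579 × 706.9 × 2 × 1 / 1000 = 818.5 kN → 0.75 × 818.5 = 614 kN.
Bearing: edge l_c = 28.5, r_n = 84.13 kN; interior l_c = 77, r_n = 177.1 kN; R_n = 84.13 + 1·177.1 = 261.3 kN → 196 kN.
Block shear: A_gv = 930, A_nv = 615, A_nt = 165 mm²; R_n = min(0.6F_uA_nv, 0.6F_yA_gv) + U_bs·F_u·A_nt = 218.9 kN → 164 kN.
Block shear governs: 164 kN.

164 kN (block shear governs)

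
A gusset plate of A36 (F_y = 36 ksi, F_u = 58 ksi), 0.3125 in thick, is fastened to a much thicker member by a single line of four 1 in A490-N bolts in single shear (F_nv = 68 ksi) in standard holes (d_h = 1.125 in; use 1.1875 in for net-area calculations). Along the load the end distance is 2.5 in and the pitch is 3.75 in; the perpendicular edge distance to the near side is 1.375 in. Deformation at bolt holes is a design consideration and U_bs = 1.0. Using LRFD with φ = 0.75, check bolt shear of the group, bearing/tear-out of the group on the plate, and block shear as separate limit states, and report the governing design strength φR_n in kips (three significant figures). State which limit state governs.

80.2 kips (block shear governs)

Bolt shear: A_b = π·1²/4 = 0.7854 in²; R_n = 68 × 0.7854 × 4 × 1 = 213.6 kips → 0.75 × 213.6 = 160 kips.
Bearing: edge l_c = 1.938, r_n = 42.14 kips; interior l_c = 2.625, r_n = 43.5 kips; R_n = 42.14 + 3·43.5 = 172.6 kips → 129 kips.
Block shear: A_gv = 4.297, A_nv = 2.998, A_nt = 0.2441 in²; R_n = min(0.6F_uA_nv, 0.6F_yA_gv) + U_bs·F_u·A_nt = 107 kips → 80.2 kips.
Block shear governs: 80.2 kips.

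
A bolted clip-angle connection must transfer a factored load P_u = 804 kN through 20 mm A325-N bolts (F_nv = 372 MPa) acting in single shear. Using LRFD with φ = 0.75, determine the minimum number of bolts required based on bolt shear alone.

10 bolts

A_b = π·20²/4 = 314.2 mm².
Per-bolt design strength φR_n = 0.75 × 372 × 314.2 × 1 / 1000 = 87.65 kN.
n ≥ 804 / 87.65 = 9.173 → use 10 bolts.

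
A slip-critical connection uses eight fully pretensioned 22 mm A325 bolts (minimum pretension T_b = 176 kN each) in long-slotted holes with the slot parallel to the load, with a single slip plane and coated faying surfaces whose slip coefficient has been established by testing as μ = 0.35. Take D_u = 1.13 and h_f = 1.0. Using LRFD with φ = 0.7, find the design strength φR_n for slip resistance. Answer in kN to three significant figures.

R_n = μ · D_u · h_f · T_b · n_s · n_b = 0.35 × 1.13 × 1.0 × 176 × 1 × 8 = 556.9 kN.
Design strength φR_n = 0.7 × 556.9 = 390 kN.

390 kN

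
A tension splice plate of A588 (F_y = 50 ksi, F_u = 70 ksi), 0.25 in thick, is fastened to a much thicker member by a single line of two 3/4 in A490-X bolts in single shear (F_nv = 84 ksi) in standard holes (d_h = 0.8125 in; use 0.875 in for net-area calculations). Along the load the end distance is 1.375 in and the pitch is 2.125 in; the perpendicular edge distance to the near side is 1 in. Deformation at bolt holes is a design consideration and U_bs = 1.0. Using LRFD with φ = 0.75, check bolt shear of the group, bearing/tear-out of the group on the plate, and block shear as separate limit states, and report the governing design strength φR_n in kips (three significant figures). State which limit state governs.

24.6 kips (block shear governs)

Bolt shear: A_b = π·0.75²/4 = 0.4418 in²; R_n = 84 × 0.4418 × 2 × 1 = 74.22 kips → 0.75 × 74.22 = 55.7 kips.
Bearing: edge l_c = 0.9688, r_n = 20.34 kips; interior l_c = 1.312, r_n = 27.56 kips; R_n = 20.34 + 1·27.56 = 47.91 kips → 35.9 kips.
Block shear: A_gv = 0.875, A_nv = 0.5469, A_nt = 0.1406 in²; R_n = min(0.6F_uA_nv, 0.6F_yA_gv) + U_bs·F_u·A_nt = 32.81 kips → 24.6 kips.
Block shear governs: 24.6 kips.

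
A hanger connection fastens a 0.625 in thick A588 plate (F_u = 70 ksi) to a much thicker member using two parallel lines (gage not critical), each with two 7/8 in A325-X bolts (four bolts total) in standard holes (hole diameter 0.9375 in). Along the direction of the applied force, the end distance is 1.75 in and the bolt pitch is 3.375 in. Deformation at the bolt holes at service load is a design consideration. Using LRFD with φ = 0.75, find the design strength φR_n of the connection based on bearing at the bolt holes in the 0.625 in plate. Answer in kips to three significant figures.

Per bolt r_n = 1.2 l_c t F_u ≤ 2.4 d t F_u; upper limit = 2.4 × 0.875 × 0.625 × 70 = 91.88 kips.
Edge bolt: l_c = 1.75 − 0.9375/2 = 1.281 in → 1.2 × 1.281 × 0.625 × 70 = 67.27 → r_n = 67.27 kips.
Interior bolts: l_c = 3.375 − 0.9375 = 2.438 in → 1.2 × 2.438 × 0.625 × 70 = 128 → r_n = 91.88 kips.
R_n = 2 × 67.27 + 2 × 91.88 = 318.3 kips.
Design strength φR_n = 0.75 × 318.3 = 239 kips.

239 kips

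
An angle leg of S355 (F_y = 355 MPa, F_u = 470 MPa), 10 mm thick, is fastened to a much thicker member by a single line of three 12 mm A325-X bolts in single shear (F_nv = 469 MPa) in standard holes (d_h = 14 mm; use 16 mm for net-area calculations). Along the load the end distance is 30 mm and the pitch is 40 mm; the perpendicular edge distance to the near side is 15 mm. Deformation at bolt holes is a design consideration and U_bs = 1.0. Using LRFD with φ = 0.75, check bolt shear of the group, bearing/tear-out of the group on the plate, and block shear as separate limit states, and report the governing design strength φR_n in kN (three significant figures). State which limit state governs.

Bolt shear: A_b = π·12²/4 = 113.1 mm²; R_n = 469 × 113.1 × 3 × 1 / 1000 = 159.1 kN → 0.75 × 159.1 = 119 kN.
Bearing: edge l_c = 23, r_n = 129.7 kN; interior l_c = 26, r_n = 135.4 kN; R_n = 129.7 + 2·135.4 = 400.4 kN → 300 kN.
Block shear: A_gv = 1100, A_nv = 700, A_nt = 70 mm²; R_n = min(0.6F_uA_nv, 0.6F_yA_gv) + U_bs·F_u·A_nt = 230.3 kN → 173 kN.
Bolt shear governs: 119 kN.

119 kN (bolt shear governs)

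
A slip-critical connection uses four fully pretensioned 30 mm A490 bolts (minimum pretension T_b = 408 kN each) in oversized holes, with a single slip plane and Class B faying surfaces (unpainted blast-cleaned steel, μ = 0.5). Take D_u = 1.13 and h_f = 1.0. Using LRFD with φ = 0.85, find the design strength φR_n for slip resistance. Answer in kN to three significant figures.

R_n = μ · D_u · h_f · T_b · n_s · n_b = 0.5 × 1.13 × 1.0 × 408 × 1 × 4 = 922.1 kN.
Design strength φR_n = 0.85 × 922.1 = 784 kN.

784 kN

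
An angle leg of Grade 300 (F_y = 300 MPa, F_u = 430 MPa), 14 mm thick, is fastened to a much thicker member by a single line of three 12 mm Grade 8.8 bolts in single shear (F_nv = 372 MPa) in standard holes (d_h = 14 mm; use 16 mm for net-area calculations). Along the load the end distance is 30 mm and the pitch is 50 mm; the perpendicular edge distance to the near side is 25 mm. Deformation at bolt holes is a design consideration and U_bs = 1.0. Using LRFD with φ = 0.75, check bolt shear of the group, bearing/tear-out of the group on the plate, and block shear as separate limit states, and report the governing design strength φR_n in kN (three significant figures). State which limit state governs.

Bolt shear: A_b = π·12²/4 = 113.1 mm²; R_n = 372 × 113.1 × 3 × 1 / 1000 = 126.2 kN → 0.75 × 126.2 = 94.7 kN.
Bearing: edge l_c = 23, r_n = 166.2 kN; interior l_c = 36, r_n = 173.4 kN; R_n = 166.2 + 2·173.4 = 512.9 kN → 385 kN.
Block shear: A_gv = 1820, A_nv = 1260, A_nt = 238 mm²; R_n = min(0.6F_uA_nv, 0.6F_yA_gv) + U_bs·F_u·A_nt = 427.4 kN → 321 kN.
Bolt shear governs: 94.7 kN.

94.7 kN (bolt shear governs)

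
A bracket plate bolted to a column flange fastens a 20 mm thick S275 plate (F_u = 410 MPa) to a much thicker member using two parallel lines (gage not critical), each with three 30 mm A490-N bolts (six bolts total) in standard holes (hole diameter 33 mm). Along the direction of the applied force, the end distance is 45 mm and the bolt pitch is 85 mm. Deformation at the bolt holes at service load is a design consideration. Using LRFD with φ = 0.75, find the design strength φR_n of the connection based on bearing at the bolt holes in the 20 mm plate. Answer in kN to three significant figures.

Per bolt r_n = 1.2 l_c t F_u ≤ 2.4 d t F_u; upper limit = 2.4 × 30 × 20 × 410 / 1000 = 590.4 kN.
Edge bolt: l_c = 45 − 33/2 = 28.5 mm → 1.2 × 28.5 × 20 × 410 / 1000 = 280.4 → r_n = 280.4 kN.
Interior bolts: l_c = 85 − 33 = 52 mm → 1.2 × 52 × 20 × 410 / 1000 = 511.7 → r_n = 511.7 kN.
R_n = 2 × 280.4 + 4 × 511.7 = 2608 kN.
Design strength φR_n = 0.75 × 2608 = 1960 kN.

1960 kN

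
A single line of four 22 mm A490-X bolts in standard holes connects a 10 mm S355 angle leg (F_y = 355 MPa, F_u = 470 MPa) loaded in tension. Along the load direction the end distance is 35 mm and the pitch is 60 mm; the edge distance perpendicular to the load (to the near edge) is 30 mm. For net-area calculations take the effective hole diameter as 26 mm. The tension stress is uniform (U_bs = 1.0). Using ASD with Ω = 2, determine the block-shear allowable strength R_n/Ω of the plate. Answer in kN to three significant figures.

Shear plane L_v = 35 + 3·60 = 215 mm; A_gv = 215 × 10 = 2150 mm².
A_nv = (215 − 3.5·26) × 10 = 1240 mm².
A_nt = (30 − 0.5·26) × 10 = 170 mm².
0.6 F_u A_nv = 349.7 kN; 0.6 F_y A_gv = 457.9 kN → shear rupture governs the shear term.
R_n = 349.7 + 1.0 × 470 × 170 / 1000 = 429.6 kN.
Allowable strength R_n/Ω = 429.6 / 2 = 215 kN.

215 kN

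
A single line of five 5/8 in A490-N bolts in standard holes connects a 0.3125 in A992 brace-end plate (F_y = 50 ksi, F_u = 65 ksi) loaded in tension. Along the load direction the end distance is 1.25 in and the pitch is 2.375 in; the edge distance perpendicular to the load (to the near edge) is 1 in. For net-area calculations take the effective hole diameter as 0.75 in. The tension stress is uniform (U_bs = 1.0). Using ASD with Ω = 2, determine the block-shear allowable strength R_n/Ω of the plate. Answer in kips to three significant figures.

51.3 kips

Shear plane L_v = 1.25 + 4·2.375 = 10.75 in; A_gv = 10.75 × 0.3125 = 3.359 in².
A_nv = (10.75 − 4.5·0.75) × 0.3125 = 2.305 in².
A_nt = (1 − 0.5·0.75) × 0.3125 = 0.1953 in².
0.6 F_u A_nv = 89.88 kips; 0.6 F_y A_gv = 100.8 kips → shear rupture governs the shear term.
R_n = 89.88 + 1.0 × 65 × 0.1953 = 102.6 kips.
Allowable strength R_n/Ω = 102.6 / 2 = 51.3 kips.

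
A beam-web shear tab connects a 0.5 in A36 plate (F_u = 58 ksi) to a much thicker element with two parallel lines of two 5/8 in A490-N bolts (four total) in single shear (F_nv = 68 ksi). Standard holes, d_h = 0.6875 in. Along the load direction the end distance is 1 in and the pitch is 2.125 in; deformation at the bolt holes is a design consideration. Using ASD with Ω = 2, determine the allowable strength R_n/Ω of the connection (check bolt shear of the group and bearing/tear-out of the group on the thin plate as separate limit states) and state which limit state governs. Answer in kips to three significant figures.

Bolt shear: A_b = π·0.625²/4 = 0.3068 in²; R_n = 68 × 0.3068 × 4 × 1 = 83.45 kips → 83.45 / 2 = 41.7 kips.
Bearing (1.2 l_c t F_u ≤ 2.4 d t F_u): upper limit = 2.4·0.625·0.5·58 = 43.5 kips.
  Edge l_c = 1 − 0.6875/2 = 0.6562 → r_n = 22.84 kips; interior l_c = 2.125 − 0.6875 = 1.438 → r_n = 43.5 kips.
  R_n,bearing = 2·22.84 + 2·43.5 = 132.7 kips → 132.7 / 2 = 66.3 kips.
Bolt shear governs: 41.7 kips.

41.7 kips (bolt shear governs)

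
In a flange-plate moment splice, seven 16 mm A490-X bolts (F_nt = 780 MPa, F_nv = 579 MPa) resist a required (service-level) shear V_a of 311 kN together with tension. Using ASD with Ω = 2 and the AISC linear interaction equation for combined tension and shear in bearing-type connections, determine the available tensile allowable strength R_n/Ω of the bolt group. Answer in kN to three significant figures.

295 kN

A_b = π·16²/4 = 201.1 mm²; f_rv = 311 × 1000 / (7 × 201.1) = 221 MPa.
F'_nt = 1.3 F_nt − (Ω F_nt / F_nv) f_rv = 1.3·780 − (2·780/579)·221 = 418.6 MPa, capped at F_nt → F'_nt = 418.6 MPa.
R_n = F'_nt · A_b · n = 418.6 × 201.1 × 7 / 1000 = 589.2 kN.
Allowable strength R_n/Ω = 589.2 / 2 = 295 kN.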